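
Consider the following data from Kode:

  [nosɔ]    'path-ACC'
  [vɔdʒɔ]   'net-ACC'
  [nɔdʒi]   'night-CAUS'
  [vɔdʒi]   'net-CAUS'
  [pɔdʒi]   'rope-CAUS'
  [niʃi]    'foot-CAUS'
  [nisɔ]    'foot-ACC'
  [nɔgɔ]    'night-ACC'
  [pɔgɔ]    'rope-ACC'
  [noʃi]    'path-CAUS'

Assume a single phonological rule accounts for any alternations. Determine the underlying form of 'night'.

/nɔg/

'night' shows [g] ~ [dʒ] at the end of the stem ([nɔgɔ] vs [nɔdʒi]).
The stem 'net' ([vɔdʒɔ], [vɔdʒi]) shows [dʒ] unchanged in both environments, so [dʒ] cannot be basic with [g] derived before the ACC suffix.
So /g/ is underlying, and a rule of palatalization before a front vowel — /g/ and /s/ become palato-alveolar [dʒ] and [ʃ] before a front vowel — gives [dʒ].
Hence 'night' is /nɔg/ underlyingly.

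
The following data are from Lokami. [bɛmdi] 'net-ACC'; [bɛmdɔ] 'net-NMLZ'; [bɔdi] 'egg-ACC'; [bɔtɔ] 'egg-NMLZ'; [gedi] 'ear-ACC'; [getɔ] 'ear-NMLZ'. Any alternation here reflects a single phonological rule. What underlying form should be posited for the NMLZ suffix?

/-tɔ/

The NMLZ morpheme has two allomorphs, [-dɔ] and [-tɔ].
By contrast the ACC suffix keeps its initial [d] throughout — that segment must be underlying.
The NMLZ suffix is therefore /-tɔ/ underlyingly, with post-nasal voicing: voiceless stops become voiced after a nasal.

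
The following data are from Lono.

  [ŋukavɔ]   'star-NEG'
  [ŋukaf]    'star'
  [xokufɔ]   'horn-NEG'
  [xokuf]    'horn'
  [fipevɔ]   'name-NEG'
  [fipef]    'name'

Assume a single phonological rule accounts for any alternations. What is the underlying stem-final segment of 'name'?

'name' shows [v] ~ [f] at the end of the stem ([fipevɔ] vs [fipef]).
But 'horn' keeps [f] in both environments ([xokufɔ], [xokuf]), so there is no rule changing /f/ to [v] before the NEG suffix.
Therefore /v/ is basic and [f] is derived by word-final obstruent devoicing (voiced obstruents become voiceless word-finally).

/v/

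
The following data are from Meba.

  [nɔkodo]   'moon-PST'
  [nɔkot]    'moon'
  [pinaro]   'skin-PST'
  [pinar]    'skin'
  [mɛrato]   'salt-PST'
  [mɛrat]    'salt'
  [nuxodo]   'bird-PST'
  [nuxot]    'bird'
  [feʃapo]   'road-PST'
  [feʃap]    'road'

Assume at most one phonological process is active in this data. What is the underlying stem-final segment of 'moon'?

The stem for 'moon' ends in [d] in [nɔkodo] but [t] in [nɔkot].
The stem 'salt' ([mɛrato], [mɛrat]) shows [t] unchanged in both environments, so [t] cannot be basic with [d] derived before the PST suffix.
The underlying segment must be /d/; voiced obstruents become voiceless word-finally, yielding [t] there.

/d/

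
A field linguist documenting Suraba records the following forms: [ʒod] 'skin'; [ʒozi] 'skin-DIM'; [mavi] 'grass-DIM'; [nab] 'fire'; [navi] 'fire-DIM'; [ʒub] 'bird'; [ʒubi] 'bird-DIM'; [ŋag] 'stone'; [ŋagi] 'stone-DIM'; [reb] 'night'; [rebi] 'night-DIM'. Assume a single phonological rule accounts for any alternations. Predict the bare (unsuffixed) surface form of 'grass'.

The root 'fire' surfaces as [nab] and [navi], with a stem-final [b] ~ [v] alternation.
If /b/ were underlying and a rule turned it into [v] before the DIM suffix, 'bird' would also alternate; but it has [b] in both [ʒub] and [ʒubi].
So /v/ is underlying, and a rule of word-final hardening — voiced fricatives become stops word-finally — gives [b].
From [mavi] the stem 'grass' is /mav/; word-finally this yields [mab].

[mab]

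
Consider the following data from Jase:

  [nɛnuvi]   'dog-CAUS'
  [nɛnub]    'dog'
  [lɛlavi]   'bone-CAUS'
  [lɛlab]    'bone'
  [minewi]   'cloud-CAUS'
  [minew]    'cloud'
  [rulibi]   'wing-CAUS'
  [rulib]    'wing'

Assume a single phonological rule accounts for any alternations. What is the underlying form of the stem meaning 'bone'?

/lɛlav/

The stem for 'bone' ends in [v] in [lɛlavi] but [b] in [lɛlab].
The stem 'wing' ([rulibi], [rulib]) shows [b] unchanged in both environments, so [b] cannot be basic with [v] derived before the CAUS suffix.
The alternation reflects word-final hardening: voiced fricatives become stops word-finally. /v/ is underlying.
The underlying form of 'bone' is therefore /lɛlav/.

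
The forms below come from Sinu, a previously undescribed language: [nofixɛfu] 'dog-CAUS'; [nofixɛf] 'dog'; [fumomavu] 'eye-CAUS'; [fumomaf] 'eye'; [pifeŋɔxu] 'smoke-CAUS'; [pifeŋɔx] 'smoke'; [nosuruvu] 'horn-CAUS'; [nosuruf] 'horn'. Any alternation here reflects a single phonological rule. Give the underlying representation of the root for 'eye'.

In [fumomavu] and [fumomaf] the final segment of 'eye' alternates: [v] ~ [f].
If /f/ were underlying and a rule turned it into [v] before the CAUS suffix, 'dog' would also alternate; but it has [f] in both [nofixɛfu] and [nofixɛf].
The underlying segment must be /v/; voiced obstruents become voiceless word-finally, yielding [f] there.
Hence 'eye' is /fumomav/ underlyingly.

/fumomav/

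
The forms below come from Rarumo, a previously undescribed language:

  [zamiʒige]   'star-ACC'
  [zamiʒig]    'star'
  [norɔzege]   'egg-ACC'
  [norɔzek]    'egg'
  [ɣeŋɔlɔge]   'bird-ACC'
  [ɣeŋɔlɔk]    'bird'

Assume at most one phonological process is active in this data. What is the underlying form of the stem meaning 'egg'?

/norɔzek/

The root 'egg' surfaces as [norɔzege] and [norɔzek], with a stem-final [g] ~ [k] alternation.
But 'star' keeps [g] in both environments ([zamiʒige], [zamiʒig]), so there is no rule changing /g/ to [k] in isolation.
The alternation reflects intervocalic voicing: voiceless stops become voiced between vowels. /k/ is underlying.
So 'egg' = /norɔzek/.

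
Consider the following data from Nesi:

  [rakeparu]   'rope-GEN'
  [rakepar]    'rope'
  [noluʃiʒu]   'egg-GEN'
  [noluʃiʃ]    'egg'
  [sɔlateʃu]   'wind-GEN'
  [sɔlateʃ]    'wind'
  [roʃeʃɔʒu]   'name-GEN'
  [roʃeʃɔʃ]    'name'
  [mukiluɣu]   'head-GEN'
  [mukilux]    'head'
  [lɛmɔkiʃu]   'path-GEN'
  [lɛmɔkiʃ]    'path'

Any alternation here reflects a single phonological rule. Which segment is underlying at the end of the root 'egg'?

The stem for 'egg' ends in [ʒ] in [noluʃiʒu] but [ʃ] in [noluʃiʃ].
Compare 'wind', with invariant [ʃ] in [sɔlateʃu] and [sɔlateʃ]: an analysis with underlying /ʃ/ and a rule producing [ʒ] before the GEN suffix would wrongly predict alternation here too.
So /ʒ/ is underlying, and a rule of word-final obstruent devoicing — voiced obstruents become voiceless word-finally — gives [ʃ].

/ʒ/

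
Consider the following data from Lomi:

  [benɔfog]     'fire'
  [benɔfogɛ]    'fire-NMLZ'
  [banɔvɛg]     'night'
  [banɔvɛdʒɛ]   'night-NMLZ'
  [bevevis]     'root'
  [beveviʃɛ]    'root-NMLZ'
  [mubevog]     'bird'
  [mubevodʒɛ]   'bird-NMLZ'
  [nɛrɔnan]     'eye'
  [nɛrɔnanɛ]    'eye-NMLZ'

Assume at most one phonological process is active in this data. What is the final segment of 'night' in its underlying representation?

In [banɔvɛg] and [banɔvɛdʒɛ] the final segment of 'night' alternates: [g] ~ [dʒ].
Compare 'fire', with invariant [g] in [benɔfog] and [benɔfogɛ]: an analysis with underlying /g/ and a rule producing [dʒ] before the NMLZ suffix would wrongly predict alternation here too.
The underlying segment must be /dʒ/; palato-alveolar /dʒ/ and /ʃ/ become [g] and [s] when no front vowel follows, yielding [g] there.

/dʒ/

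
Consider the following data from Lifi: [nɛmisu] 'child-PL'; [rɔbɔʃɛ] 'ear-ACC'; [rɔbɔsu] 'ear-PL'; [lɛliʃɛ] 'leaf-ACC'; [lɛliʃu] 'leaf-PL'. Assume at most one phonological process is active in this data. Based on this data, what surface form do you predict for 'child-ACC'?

The root 'ear' surfaces as [rɔbɔʃɛ] and [rɔbɔsu], with a stem-final [ʃ] ~ [s] alternation.
But 'leaf' keeps [ʃ] in both environments ([lɛliʃɛ], [lɛliʃu]), so there is no rule changing /ʃ/ to [s] before the PL suffix.
The underlying segment must be /s/; /s/ becomes palato-alveolar [ʃ] before a front vowel, yielding [ʃ] there.
The one attested form of 'child', [nɛmisu], shows underlying /nɛmis/. Applying the same rule before a front vowel gives [nɛmiʃɛ].

[nɛmiʃɛ]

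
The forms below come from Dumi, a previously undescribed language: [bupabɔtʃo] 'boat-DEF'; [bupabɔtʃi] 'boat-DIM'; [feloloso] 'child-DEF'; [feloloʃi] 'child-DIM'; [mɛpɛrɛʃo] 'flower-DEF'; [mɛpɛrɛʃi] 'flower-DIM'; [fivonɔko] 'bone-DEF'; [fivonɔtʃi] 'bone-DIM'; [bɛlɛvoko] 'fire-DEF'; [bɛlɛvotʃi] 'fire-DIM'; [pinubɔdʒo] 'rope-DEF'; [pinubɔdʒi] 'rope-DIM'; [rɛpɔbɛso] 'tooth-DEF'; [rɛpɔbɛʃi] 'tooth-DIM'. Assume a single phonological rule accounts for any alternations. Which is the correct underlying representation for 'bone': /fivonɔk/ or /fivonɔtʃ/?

The root 'bone' surfaces as [fivonɔko] and [fivonɔtʃi], with a stem-final [k] ~ [tʃ] alternation.
The stem 'boat' ([bupabɔtʃo], [bupabɔtʃi]) shows [tʃ] unchanged in both environments, so [tʃ] cannot be basic with [k] derived before the DEF suffix.
So /k/ is underlying, and a rule of palatalization before a front vowel — /k/ and /s/ become palato-alveolar [tʃ] and [ʃ] before a front vowel — gives [tʃ].

/fivonɔk/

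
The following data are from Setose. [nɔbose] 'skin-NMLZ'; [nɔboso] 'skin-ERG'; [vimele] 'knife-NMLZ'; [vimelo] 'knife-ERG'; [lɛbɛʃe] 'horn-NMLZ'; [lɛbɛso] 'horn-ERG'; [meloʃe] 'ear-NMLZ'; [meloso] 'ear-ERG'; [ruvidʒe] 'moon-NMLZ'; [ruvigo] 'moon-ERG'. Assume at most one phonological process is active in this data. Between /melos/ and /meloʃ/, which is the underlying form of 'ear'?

The stem for 'ear' ends in [ʃ] in [meloʃe] but [s] in [meloso].
If /s/ were underlying and a rule turned it into [ʃ] before the NMLZ suffix, 'skin' would also alternate; but it has [s] in both [nɔbose] and [nɔboso].
The alternation reflects depalatalization: palato-alveolar /dʒ/ and /ʃ/ become [g] and [s] when no front vowel follows. /ʃ/ is underlying.

/meloʃ/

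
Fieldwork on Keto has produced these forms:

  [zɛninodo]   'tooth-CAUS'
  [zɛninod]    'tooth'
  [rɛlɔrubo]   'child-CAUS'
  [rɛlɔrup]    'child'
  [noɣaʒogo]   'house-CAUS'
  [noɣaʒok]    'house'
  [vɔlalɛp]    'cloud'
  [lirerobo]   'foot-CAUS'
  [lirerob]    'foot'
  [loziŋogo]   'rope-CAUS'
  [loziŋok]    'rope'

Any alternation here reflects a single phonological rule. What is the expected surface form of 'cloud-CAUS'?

[vɔlalɛbo]

The root 'child' surfaces as [rɛlɔrubo] and [rɛlɔrup], with a stem-final [b] ~ [p] alternation.
The stem 'foot' ([lirerobo], [lirerob]) shows [b] unchanged in both environments, so [b] cannot be basic with [p] derived in isolation.
So /p/ is underlying, and a rule of intervocalic voicing — voiceless stops become voiced between vowels — gives [b].
From [vɔlalɛp] the stem 'cloud' is /vɔlalɛp/; between vowels this yields [vɔlalɛbo].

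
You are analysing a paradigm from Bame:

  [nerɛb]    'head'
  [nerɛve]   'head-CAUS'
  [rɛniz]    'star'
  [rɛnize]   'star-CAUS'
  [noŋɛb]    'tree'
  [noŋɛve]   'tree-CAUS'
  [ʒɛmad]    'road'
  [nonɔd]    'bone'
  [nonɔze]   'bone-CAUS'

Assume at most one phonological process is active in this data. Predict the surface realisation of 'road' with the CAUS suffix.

The stem for 'bone' ends in [d] in [nonɔd] but [z] in [nonɔze].
Compare 'star', with invariant [z] in [rɛniz] and [rɛnize]: an analysis with underlying /z/ and a rule producing [d] in isolation would wrongly predict alternation here too.
The underlying segment must be /d/; voiced stops become fricatives between vowels, yielding [z] there.
The one attested form of 'road', [ʒɛmad], shows underlying /ʒɛmad/. Applying the same rule between vowels gives [ʒɛmaze].

[ʒɛmaze]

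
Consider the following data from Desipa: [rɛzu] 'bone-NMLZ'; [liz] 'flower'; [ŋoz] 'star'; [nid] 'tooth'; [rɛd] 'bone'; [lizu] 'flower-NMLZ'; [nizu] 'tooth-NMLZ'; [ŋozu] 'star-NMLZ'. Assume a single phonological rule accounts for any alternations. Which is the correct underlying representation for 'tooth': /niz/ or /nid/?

/nid/

The root 'tooth' surfaces as [nid] and [nizu], with a stem-final [d] ~ [z] alternation.
The stem 'flower' ([liz], [lizu]) shows [z] unchanged in both environments, so [z] cannot be basic with [d] derived in isolation.
Therefore /d/ is basic and [z] is derived by intervocalic spirantization (voiced stops become fricatives between vowels).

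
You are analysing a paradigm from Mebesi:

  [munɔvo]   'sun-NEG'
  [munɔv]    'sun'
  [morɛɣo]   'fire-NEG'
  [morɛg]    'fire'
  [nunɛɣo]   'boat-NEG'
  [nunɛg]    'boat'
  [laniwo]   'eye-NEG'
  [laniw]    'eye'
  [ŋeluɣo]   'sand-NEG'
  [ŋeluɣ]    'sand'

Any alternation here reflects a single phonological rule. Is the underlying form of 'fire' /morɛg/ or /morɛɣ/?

The root 'fire' surfaces as [morɛɣo] and [morɛg], with a stem-final [ɣ] ~ [g] alternation.
Compare 'sand', with invariant [ɣ] in [ŋeluɣo] and [ŋeluɣ]: an analysis with underlying /ɣ/ and a rule producing [g] in isolation would wrongly predict alternation here too.
The alternation reflects intervocalic spirantization: voiced stops become fricatives between vowels. /g/ is underlying.

/morɛg/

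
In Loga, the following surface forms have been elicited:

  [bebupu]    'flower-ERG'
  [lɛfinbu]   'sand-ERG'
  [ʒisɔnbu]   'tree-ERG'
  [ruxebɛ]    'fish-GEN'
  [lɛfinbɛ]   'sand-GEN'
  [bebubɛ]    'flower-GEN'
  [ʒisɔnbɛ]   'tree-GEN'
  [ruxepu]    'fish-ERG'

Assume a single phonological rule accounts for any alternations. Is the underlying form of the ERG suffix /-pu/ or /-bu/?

/-pu/

The ERG morpheme has two allomorphs, [-bu] and [-pu].
By contrast the GEN suffix keeps its initial [b] throughout — that segment must be underlying.
The ERG suffix is therefore /-pu/ underlyingly, with post-nasal voicing: voiceless stops become voiced after a nasal.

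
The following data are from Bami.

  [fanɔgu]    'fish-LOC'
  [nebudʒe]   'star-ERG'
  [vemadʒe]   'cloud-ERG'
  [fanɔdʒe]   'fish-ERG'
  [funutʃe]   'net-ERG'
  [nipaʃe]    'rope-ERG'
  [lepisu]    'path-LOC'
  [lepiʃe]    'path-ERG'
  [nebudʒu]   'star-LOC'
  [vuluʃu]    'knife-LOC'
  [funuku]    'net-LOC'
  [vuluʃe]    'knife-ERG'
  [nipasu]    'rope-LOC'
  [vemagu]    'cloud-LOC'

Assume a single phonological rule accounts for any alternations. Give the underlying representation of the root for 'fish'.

/fanɔg/

The stem for 'fish' ends in [g] in [fanɔgu] but [dʒ] in [fanɔdʒe].
Compare 'star', with invariant [dʒ] in [nebudʒu] and [nebudʒe]: an analysis with underlying /dʒ/ and a rule producing [g] before the LOC suffix would wrongly predict alternation here too.
So /g/ is underlying, and a rule of palatalization before a front vowel — /k/, /g/ and /s/ become palato-alveolar [tʃ], [dʒ] and [ʃ] before a front vowel — gives [dʒ].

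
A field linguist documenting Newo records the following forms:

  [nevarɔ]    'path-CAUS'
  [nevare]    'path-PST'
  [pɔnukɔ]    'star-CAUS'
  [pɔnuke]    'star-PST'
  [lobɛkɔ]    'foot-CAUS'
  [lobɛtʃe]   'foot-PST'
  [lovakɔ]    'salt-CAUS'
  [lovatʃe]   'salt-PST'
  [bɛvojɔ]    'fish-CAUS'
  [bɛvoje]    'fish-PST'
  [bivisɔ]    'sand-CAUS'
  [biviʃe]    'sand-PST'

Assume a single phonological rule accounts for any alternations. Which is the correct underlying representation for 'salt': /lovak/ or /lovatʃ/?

/lovatʃ/

'salt' shows [k] ~ [tʃ] at the end of the stem ([lovakɔ] vs [lovatʃe]).
If /k/ were underlying and a rule turned it into [tʃ] before the PST suffix, 'star' would also alternate; but it has [k] in both [pɔnukɔ] and [pɔnuke].
The underlying segment must be /tʃ/; palato-alveolar /tʃ/ and /ʃ/ become [k] and [s] when no front vowel follows, yielding [k] there.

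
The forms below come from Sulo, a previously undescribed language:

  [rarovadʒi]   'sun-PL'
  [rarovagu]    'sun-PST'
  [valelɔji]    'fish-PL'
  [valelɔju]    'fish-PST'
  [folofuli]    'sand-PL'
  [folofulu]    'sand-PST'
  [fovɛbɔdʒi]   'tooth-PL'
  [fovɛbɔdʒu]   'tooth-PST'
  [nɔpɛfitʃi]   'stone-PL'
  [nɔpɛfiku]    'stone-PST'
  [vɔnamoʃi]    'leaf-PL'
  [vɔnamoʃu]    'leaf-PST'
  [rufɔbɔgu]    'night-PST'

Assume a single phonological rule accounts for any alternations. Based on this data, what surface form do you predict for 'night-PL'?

In [rarovadʒi] and [rarovagu] the final segment of 'sun' alternates: [dʒ] ~ [g].
Compare 'tooth', with invariant [dʒ] in [fovɛbɔdʒi] and [fovɛbɔdʒu]: an analysis with underlying /dʒ/ and a rule producing [g] before the PST suffix would wrongly predict alternation here too.
So /g/ is underlying, and a rule of palatalization before a front vowel — /k/ and /g/ become palato-alveolar [tʃ] and [dʒ] before a front vowel — gives [dʒ].
The one attested form of 'night', [rufɔbɔgu], shows underlying /rufɔbɔg/. Applying the same rule before a front vowel gives [rufɔbɔdʒi].

[rufɔbɔdʒi]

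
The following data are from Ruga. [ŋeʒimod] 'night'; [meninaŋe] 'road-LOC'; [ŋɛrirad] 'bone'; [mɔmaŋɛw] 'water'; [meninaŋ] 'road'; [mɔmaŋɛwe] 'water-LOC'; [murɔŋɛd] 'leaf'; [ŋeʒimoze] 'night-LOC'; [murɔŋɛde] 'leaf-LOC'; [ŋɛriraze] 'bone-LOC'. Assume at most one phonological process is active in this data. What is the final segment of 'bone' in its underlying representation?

'bone' shows [d] ~ [z] at the end of the stem ([ŋɛrirad] vs [ŋɛriraze]).
But 'leaf' keeps [d] in both environments ([murɔŋɛd], [murɔŋɛde]), so there is no rule changing /d/ to [z] before the LOC suffix.
So /z/ is underlying, and a rule of word-final hardening — voiced fricatives become stops word-finally — gives [d].

/z/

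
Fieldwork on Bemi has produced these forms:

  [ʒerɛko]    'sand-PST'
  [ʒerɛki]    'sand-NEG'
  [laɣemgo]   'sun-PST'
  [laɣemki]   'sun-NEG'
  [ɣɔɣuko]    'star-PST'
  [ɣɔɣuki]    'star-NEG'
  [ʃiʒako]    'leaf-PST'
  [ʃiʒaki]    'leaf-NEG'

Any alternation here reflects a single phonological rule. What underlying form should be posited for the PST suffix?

The PST suffix surfaces as [-go] and [-ko], depending on the final segment of the stem.
The NEG suffix, which begins with [k], is invariant after every stem; so [k] is not altered by any rule here.
The PST suffix is therefore /-go/ underlyingly, with post-vocalic devoicing: voiced stops become voiceless after a vowel.

/-go/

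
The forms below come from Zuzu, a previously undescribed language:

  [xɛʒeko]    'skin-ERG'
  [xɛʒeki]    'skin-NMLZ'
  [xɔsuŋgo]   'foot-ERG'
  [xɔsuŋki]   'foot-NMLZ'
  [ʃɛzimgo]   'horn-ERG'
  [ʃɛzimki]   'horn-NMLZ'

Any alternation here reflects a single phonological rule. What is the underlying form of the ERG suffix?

The ERG morpheme has two allomorphs, [-go] and [-ko].
By contrast the NMLZ suffix keeps its initial [k] throughout — that segment must be underlying.
The ERG suffix is therefore /-go/ underlyingly, with post-vocalic devoicing: voiced stops become voiceless after a vowel.

/-go/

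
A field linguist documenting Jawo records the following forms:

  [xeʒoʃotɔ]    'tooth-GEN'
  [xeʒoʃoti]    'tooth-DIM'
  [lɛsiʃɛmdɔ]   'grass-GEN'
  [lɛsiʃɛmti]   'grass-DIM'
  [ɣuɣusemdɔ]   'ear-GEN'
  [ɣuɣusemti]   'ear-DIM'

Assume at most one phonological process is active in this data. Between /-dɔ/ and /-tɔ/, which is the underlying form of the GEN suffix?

The GEN morpheme has two allomorphs, [-dɔ] and [-tɔ].
By contrast the DIM suffix keeps its initial [t] throughout — that segment must be underlying.
The GEN suffix is therefore /-dɔ/ underlyingly, with post-vocalic devoicing: voiced stops become voiceless after a vowel.

/-dɔ/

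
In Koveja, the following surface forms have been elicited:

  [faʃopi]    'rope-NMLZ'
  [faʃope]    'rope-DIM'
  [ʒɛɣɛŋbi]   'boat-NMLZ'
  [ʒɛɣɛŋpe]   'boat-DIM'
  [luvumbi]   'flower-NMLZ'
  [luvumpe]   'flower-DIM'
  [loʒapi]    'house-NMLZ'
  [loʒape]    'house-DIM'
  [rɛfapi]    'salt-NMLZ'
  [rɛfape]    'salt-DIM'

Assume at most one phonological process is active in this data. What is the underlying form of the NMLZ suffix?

/-bi/

The NMLZ morpheme has two allomorphs, [-bi] and [-pi].
By contrast the DIM suffix keeps its initial [p] throughout — that segment must be underlying.
So the underlying form is /-bi/, and voiced stops become voiceless after a vowel.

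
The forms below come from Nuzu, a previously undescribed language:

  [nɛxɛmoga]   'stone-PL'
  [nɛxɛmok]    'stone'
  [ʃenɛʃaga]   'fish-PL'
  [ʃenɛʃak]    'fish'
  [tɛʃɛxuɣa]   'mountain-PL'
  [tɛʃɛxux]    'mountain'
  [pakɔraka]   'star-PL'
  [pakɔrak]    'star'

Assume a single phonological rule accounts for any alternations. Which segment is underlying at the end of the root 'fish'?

/g/

The root 'fish' surfaces as [ʃenɛʃaga] and [ʃenɛʃak], with a stem-final [g] ~ [k] alternation.
If /k/ were underlying and a rule turned it into [g] before the PL suffix, 'star' would also alternate; but it has [k] in both [pakɔraka] and [pakɔrak].
Therefore /g/ is basic and [k] is derived by word-final obstruent devoicing (voiced obstruents become voiceless word-finally).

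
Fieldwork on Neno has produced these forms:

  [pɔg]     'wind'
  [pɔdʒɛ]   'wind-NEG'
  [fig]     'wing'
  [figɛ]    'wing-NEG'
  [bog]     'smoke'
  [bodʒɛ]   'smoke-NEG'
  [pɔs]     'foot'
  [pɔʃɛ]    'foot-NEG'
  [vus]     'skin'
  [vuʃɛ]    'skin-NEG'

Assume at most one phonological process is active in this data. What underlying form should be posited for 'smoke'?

/bodʒ/

The root 'smoke' surfaces as [bog] and [bodʒɛ], with a stem-final [g] ~ [dʒ] alternation.
But 'wing' keeps [g] in both environments ([fig], [figɛ]), so there is no rule changing /g/ to [dʒ] before the NEG suffix.
The underlying segment must be /dʒ/; palato-alveolar /dʒ/ and /ʃ/ become [g] and [s] when no front vowel follows, yielding [g] there.
Hence 'smoke' is /bodʒ/ underlyingly.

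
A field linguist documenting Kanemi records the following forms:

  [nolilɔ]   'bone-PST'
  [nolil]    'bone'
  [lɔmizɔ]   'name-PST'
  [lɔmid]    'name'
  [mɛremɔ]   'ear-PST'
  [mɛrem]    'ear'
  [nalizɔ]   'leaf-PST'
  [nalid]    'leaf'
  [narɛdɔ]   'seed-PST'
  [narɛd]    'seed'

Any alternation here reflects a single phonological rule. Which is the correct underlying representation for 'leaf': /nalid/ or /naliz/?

/naliz/

In [nalizɔ] and [nalid] the final segment of 'leaf' alternates: [z] ~ [d].
Compare 'seed', with invariant [d] in [narɛdɔ] and [narɛd]: an analysis with underlying /d/ and a rule producing [z] before the PST suffix would wrongly predict alternation here too.
The alternation reflects word-final hardening: voiced fricatives become stops word-finally. /z/ is underlying.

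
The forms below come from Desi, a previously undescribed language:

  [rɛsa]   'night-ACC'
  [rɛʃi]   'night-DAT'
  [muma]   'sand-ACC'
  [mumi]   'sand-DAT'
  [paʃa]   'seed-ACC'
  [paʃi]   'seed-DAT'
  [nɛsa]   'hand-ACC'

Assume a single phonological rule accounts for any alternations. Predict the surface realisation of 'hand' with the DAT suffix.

In [rɛsa] and [rɛʃi] the final segment of 'night' alternates: [s] ~ [ʃ].
Compare 'seed', with invariant [ʃ] in [paʃa] and [paʃi]: an analysis with underlying /ʃ/ and a rule producing [s] before the ACC suffix would wrongly predict alternation here too.
So /s/ is underlying, and a rule of palatalization before a front vowel — /s/ becomes palato-alveolar [ʃ] before a front vowel — gives [ʃ].
From [nɛsa] the stem 'hand' is /nɛs/; before a front vowel this yields [nɛʃi].

[nɛʃi]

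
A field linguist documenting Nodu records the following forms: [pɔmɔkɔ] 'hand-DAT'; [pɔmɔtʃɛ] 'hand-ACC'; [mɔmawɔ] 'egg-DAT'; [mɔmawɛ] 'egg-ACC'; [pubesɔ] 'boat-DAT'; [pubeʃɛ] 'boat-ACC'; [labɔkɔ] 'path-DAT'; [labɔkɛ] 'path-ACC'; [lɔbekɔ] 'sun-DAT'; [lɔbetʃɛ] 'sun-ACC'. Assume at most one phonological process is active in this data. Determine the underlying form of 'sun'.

In [lɔbekɔ] and [lɔbetʃɛ] the final segment of 'sun' alternates: [k] ~ [tʃ].
Compare 'path', with invariant [k] in [labɔkɔ] and [labɔkɛ]: an analysis with underlying /k/ and a rule producing [tʃ] before the ACC suffix would wrongly predict alternation here too.
Therefore /tʃ/ is basic and [k] is derived by depalatalization (palato-alveolar /tʃ/ and /ʃ/ become [k] and [s] when no front vowel follows).

/lɔbetʃ/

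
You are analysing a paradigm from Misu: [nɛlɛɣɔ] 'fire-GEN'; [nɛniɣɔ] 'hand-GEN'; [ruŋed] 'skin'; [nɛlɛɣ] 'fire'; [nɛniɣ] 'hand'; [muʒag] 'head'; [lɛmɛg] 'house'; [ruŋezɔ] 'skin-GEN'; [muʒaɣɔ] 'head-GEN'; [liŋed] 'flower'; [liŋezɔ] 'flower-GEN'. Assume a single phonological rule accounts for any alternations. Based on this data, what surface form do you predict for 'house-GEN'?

The root 'head' surfaces as [muʒag] and [muʒaɣɔ], with a stem-final [g] ~ [ɣ] alternation.
If /ɣ/ were underlying and a rule turned it into [g] in isolation, 'fire' would also alternate; but it has [ɣ] in both [nɛlɛɣ] and [nɛlɛɣɔ].
The underlying segment must be /g/; voiced stops become fricatives between vowels, yielding [ɣ] there.
From [lɛmɛg] the stem 'house' is /lɛmɛg/; between vowels this yields [lɛmɛɣɔ].

[lɛmɛɣɔ]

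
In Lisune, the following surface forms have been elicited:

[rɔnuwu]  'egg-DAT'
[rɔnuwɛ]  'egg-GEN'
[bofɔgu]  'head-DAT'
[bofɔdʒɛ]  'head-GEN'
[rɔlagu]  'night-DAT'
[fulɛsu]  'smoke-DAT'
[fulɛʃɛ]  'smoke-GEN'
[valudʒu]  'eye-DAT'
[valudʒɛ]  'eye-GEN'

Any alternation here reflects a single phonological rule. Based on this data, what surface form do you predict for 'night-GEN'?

[rɔladʒɛ]

'head' shows [g] ~ [dʒ] at the end of the stem ([bofɔgu] vs [bofɔdʒɛ]).
The stem 'eye' ([valudʒu], [valudʒɛ]) shows [dʒ] unchanged in both environments, so [dʒ] cannot be basic with [g] derived before the DAT suffix.
The underlying segment must be /g/; /g/ and /s/ become palato-alveolar [dʒ] and [ʃ] before a front vowel, yielding [dʒ] there.
From [rɔlagu] the stem 'night' is /rɔlag/; before a front vowel this yields [rɔladʒɛ].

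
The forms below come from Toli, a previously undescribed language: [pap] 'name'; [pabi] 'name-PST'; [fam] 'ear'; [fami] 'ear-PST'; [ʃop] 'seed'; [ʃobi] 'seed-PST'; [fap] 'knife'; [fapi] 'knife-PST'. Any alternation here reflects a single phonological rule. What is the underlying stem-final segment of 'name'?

In [pap] and [pabi] the final segment of 'name' alternates: [p] ~ [b].
The stem 'knife' ([fap], [fapi]) shows [p] unchanged in both environments, so [p] cannot be basic with [b] derived before the PST suffix.
The underlying segment must be /b/; voiced obstruents become voiceless word-finally, yielding [p] there.

/b/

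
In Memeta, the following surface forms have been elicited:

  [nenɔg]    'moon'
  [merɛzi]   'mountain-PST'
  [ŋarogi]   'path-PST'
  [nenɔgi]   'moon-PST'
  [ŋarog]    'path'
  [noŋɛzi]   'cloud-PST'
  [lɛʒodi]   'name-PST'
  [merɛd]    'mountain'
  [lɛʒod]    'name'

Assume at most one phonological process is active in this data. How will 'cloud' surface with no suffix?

[noŋɛd]

The stem for 'mountain' ends in [z] in [merɛzi] but [d] in [merɛd].
The stem 'name' ([lɛʒodi], [lɛʒod]) shows [d] unchanged in both environments, so [d] cannot be basic with [z] derived before the PST suffix.
The alternation reflects word-final hardening: voiced fricatives become stops word-finally. /z/ is underlying.
The one attested form of 'cloud', [noŋɛzi], shows underlying /noŋɛz/. Applying the same rule word-finally gives [noŋɛd].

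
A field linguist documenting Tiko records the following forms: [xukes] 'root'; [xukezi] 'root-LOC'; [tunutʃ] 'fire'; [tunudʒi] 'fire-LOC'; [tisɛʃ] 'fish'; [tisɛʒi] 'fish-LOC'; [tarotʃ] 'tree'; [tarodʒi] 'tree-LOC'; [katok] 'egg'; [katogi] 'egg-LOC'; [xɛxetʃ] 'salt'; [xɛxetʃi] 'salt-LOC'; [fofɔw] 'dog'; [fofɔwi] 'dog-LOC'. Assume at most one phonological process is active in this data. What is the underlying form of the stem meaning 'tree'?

/tarodʒ/

In [tarotʃ] and [tarodʒi] the final segment of 'tree' alternates: [tʃ] ~ [dʒ].
The stem 'salt' ([xɛxetʃ], [xɛxetʃi]) shows [tʃ] unchanged in both environments, so [tʃ] cannot be basic with [dʒ] derived before the LOC suffix.
The alternation reflects word-final obstruent devoicing: voiced obstruents become voiceless word-finally. /dʒ/ is underlying.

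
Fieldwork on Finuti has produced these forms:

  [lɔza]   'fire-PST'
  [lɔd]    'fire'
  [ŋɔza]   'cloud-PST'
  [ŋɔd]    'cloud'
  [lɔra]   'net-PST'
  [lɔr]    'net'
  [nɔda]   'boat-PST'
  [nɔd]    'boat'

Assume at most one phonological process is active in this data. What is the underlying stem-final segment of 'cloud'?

/z/

The stem for 'cloud' ends in [z] in [ŋɔza] but [d] in [ŋɔd].
The stem 'boat' ([nɔda], [nɔd]) shows [d] unchanged in both environments, so [d] cannot be basic with [z] derived before the PST suffix.
So /z/ is underlying, and a rule of word-final hardening — voiced fricatives become stops word-finally — gives [d].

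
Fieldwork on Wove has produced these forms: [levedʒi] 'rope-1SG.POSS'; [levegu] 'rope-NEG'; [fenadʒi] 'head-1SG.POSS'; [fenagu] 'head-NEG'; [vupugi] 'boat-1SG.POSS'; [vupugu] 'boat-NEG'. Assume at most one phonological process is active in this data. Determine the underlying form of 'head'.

/fenadʒ/

In [fenadʒi] and [fenagu] the final segment of 'head' alternates: [dʒ] ~ [g].
The stem 'boat' ([vupugi], [vupugu]) shows [g] unchanged in both environments, so [g] cannot be basic with [dʒ] derived before the 1SG.POSS suffix.
Therefore /dʒ/ is basic and [g] is derived by depalatalization (palato-alveolar /dʒ/ becomes [g] when no front vowel follows).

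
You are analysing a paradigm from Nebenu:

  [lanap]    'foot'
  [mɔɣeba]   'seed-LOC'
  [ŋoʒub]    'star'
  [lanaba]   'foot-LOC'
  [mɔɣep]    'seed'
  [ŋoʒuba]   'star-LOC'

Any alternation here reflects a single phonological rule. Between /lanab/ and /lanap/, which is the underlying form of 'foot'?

In [lanaba] and [lanap] the final segment of 'foot' alternates: [b] ~ [p].
The stem 'star' ([ŋoʒuba], [ŋoʒub]) shows [b] unchanged in both environments, so [b] cannot be basic with [p] derived in isolation.
The alternation reflects intervocalic voicing: voiceless stops become voiced between vowels. /p/ is underlying.

/lanap/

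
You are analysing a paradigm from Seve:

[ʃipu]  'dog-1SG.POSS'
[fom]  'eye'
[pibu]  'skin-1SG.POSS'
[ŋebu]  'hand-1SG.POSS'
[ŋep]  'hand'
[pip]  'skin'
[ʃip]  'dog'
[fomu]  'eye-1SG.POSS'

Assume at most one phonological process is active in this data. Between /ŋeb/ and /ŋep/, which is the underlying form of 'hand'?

/ŋeb/

In [ŋebu] and [ŋep] the final segment of 'hand' alternates: [b] ~ [p].
If /p/ were underlying and a rule turned it into [b] before the 1SG.POSS suffix, 'dog' would also alternate; but it has [p] in both [ʃipu] and [ʃip].
So /b/ is underlying, and a rule of word-final obstruent devoicing — voiced obstruents become voiceless word-finally — gives [p].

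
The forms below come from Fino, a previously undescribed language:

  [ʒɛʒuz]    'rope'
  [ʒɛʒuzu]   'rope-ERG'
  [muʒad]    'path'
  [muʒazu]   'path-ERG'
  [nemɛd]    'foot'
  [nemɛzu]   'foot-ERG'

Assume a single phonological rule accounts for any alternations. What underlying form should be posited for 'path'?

'path' shows [d] ~ [z] at the end of the stem ([muʒad] vs [muʒazu]).
Compare 'rope', with invariant [z] in [ʒɛʒuz] and [ʒɛʒuzu]: an analysis with underlying /z/ and a rule producing [d] in isolation would wrongly predict alternation here too.
So /d/ is underlying, and a rule of intervocalic spirantization — voiced stops become fricatives between vowels — gives [z].
Hence 'path' is /muʒad/ underlyingly.

/muʒad/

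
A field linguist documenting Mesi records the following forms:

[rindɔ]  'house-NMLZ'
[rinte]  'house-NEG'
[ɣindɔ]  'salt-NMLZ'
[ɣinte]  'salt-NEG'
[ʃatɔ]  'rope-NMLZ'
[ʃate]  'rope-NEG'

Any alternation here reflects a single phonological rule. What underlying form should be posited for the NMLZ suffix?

/-dɔ/

The NMLZ suffix surfaces as [-dɔ] and [-tɔ], depending on the final segment of the stem.
By contrast the NEG suffix keeps its initial [t] throughout — that segment must be underlying.
The NMLZ suffix is therefore /-dɔ/ underlyingly, with post-vocalic devoicing: voiced stops become voiceless after a vowel.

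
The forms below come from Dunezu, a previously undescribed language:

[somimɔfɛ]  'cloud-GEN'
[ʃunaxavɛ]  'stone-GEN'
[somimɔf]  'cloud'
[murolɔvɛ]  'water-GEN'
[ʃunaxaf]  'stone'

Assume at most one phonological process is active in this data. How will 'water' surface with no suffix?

In [ʃunaxavɛ] and [ʃunaxaf] the final segment of 'stone' alternates: [v] ~ [f].
The stem 'cloud' ([somimɔfɛ], [somimɔf]) shows [f] unchanged in both environments, so [f] cannot be basic with [v] derived before the GEN suffix.
So /v/ is underlying, and a rule of word-final obstruent devoicing — voiced obstruents become voiceless word-finally — gives [f].
The one attested form of 'water', [murolɔvɛ], shows underlying /murolɔv/. Applying the same rule word-finally gives [murolɔf].

[murolɔf]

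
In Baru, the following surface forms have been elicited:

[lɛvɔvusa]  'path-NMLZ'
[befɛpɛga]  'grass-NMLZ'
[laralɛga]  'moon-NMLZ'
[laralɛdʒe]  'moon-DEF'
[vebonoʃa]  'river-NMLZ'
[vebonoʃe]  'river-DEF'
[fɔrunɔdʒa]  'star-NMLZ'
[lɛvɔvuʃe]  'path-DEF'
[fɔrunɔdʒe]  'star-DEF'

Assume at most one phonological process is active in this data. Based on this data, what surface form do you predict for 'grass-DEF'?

[befɛpɛdʒe]

The stem for 'moon' ends in [g] in [laralɛga] but [dʒ] in [laralɛdʒe].
But 'star' keeps [dʒ] in both environments ([fɔrunɔdʒa], [fɔrunɔdʒe]), so there is no rule changing /dʒ/ to [g] before the NMLZ suffix.
The alternation reflects palatalization before a front vowel: /g/ and /s/ become palato-alveolar [dʒ] and [ʃ] before a front vowel. /g/ is underlying.
From [befɛpɛga] the stem 'grass' is /befɛpɛg/; before a front vowel this yields [befɛpɛdʒe].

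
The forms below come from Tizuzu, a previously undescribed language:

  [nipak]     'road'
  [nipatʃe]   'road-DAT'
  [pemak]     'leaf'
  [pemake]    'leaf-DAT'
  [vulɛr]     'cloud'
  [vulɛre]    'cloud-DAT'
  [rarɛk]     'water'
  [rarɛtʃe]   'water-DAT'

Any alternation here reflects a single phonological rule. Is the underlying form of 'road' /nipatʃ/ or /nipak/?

/nipatʃ/

The root 'road' surfaces as [nipak] and [nipatʃe], with a stem-final [k] ~ [tʃ] alternation.
But 'leaf' keeps [k] in both environments ([pemak], [pemake]), so there is no rule changing /k/ to [tʃ] before the DAT suffix.
So /tʃ/ is underlying, and a rule of depalatalization — palato-alveolar /tʃ/ becomes [k] when no front vowel follows — gives [k].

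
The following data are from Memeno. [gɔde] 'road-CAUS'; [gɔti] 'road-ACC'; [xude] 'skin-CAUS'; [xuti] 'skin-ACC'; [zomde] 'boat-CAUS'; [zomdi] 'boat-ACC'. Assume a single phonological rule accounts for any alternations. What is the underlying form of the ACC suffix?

The ACC morpheme has two allomorphs, [-di] and [-ti].
The CAUS suffix, which begins with [d], is invariant after every stem; so [d] is not altered by any rule here.
So the underlying form is /-ti/, and voiceless stops become voiced after a nasal.

/-ti/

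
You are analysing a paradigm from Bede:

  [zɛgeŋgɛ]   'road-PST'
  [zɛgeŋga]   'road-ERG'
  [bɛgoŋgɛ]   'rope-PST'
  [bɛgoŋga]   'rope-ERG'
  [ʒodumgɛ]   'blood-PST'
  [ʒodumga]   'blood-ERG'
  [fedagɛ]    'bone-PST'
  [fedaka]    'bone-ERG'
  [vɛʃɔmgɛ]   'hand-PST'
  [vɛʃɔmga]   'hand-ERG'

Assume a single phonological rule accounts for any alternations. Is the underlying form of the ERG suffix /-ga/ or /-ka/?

/-ka/

The ERG morpheme has two allomorphs, [-ga] and [-ka].
The PST suffix, which begins with [g], is invariant after every stem; so [g] is not altered by any rule here.
So the underlying form is /-ka/, and voiceless stops become voiced after a nasal.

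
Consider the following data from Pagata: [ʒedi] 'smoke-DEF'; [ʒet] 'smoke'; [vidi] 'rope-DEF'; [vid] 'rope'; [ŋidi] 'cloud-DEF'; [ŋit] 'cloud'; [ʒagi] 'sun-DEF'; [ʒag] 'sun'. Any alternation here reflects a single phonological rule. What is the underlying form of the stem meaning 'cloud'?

/ŋit/

'cloud' shows [d] ~ [t] at the end of the stem ([ŋidi] vs [ŋit]).
If /d/ were underlying and a rule turned it into [t] in isolation, 'rope' would also alternate; but it has [d] in both [vidi] and [vid].
The alternation reflects intervocalic voicing: voiceless stops become voiced between vowels. /t/ is underlying.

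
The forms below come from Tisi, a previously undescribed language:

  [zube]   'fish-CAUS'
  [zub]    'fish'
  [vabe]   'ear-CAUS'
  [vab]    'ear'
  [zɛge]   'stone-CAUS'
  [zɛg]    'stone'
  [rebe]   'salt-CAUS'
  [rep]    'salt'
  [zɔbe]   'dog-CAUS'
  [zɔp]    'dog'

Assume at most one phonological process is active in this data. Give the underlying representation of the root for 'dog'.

/zɔp/

In [zɔbe] and [zɔp] the final segment of 'dog' alternates: [b] ~ [p].
Compare 'ear', with invariant [b] in [vabe] and [vab]: an analysis with underlying /b/ and a rule producing [p] in isolation would wrongly predict alternation here too.
The underlying segment must be /p/; voiceless stops become voiced between vowels, yielding [b] there.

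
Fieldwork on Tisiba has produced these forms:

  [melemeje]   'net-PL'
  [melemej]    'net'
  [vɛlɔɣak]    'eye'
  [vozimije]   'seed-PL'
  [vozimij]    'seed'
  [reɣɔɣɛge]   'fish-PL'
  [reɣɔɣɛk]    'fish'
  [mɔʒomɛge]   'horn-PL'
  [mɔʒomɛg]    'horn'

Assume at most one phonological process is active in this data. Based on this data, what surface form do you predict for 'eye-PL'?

In [reɣɔɣɛge] and [reɣɔɣɛk] the final segment of 'fish' alternates: [g] ~ [k].
If /g/ were underlying and a rule turned it into [k] in isolation, 'horn' would also alternate; but it has [g] in both [mɔʒomɛge] and [mɔʒomɛg].
Therefore /k/ is basic and [g] is derived by intervocalic voicing (voiceless stops become voiced between vowels).
The one attested form of 'eye', [vɛlɔɣak], shows underlying /vɛlɔɣak/. Applying the same rule between vowels gives [vɛlɔɣage].

[vɛlɔɣage]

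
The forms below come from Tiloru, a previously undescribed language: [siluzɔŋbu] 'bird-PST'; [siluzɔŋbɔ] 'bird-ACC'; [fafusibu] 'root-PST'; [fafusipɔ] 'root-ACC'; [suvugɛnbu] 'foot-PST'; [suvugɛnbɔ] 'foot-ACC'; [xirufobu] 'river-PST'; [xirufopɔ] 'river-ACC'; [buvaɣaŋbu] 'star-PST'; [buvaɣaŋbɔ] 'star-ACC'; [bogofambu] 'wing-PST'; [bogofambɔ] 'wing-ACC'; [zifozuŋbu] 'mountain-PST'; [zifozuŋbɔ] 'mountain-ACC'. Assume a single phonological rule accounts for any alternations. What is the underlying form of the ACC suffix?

The ACC suffix surfaces as [-bɔ] and [-pɔ], depending on the final segment of the stem.
The PST suffix, which begins with [b], is invariant after every stem; so [b] is not altered by any rule here.
So the underlying form is /-pɔ/, and voiceless stops become voiced after a nasal.

/-pɔ/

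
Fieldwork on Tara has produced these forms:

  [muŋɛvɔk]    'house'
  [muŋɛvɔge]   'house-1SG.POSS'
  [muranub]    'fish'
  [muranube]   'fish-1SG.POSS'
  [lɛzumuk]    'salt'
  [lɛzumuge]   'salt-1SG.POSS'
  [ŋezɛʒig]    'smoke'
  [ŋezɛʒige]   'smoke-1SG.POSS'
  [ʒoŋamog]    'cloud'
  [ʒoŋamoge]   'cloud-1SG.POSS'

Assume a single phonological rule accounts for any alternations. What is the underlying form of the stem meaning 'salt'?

In [lɛzumuk] and [lɛzumuge] the final segment of 'salt' alternates: [k] ~ [g].
But 'smoke' keeps [g] in both environments ([ŋezɛʒig], [ŋezɛʒige]), so there is no rule changing /g/ to [k] in isolation.
So /k/ is underlying, and a rule of intervocalic voicing — voiceless stops become voiced between vowels — gives [g].

/lɛzumuk/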